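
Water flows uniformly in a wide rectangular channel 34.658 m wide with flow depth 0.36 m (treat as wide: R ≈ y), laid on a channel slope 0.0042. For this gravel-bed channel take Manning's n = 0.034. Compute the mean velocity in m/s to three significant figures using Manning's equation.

A = b·y = 34.658 × 0.36 = 12.48 m²
Wide channel: R ≈ y = 0.36 m
Q = (1/n)·A·R^(2/3)·S^(1/2) = (1/0.034) × 12.48 × 0.3600^(2/3) × 0.0042^(1/2) = 12.04 m³/s
V = Q/A = 12.04/12.48 = 0.9646 m/s

0.965 m/s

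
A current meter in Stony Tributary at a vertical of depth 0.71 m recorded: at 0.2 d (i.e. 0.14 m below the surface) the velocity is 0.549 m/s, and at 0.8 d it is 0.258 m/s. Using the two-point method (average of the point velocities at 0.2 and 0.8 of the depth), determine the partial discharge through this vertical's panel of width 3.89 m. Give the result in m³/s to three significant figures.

v̄ = (0.549 + 0.258) / 2 = 0.4035 m/s
q = v̄ × d × w = 0.4035 × 0.71 × 3.89 = 1.114 m³/s

1.11 m³/s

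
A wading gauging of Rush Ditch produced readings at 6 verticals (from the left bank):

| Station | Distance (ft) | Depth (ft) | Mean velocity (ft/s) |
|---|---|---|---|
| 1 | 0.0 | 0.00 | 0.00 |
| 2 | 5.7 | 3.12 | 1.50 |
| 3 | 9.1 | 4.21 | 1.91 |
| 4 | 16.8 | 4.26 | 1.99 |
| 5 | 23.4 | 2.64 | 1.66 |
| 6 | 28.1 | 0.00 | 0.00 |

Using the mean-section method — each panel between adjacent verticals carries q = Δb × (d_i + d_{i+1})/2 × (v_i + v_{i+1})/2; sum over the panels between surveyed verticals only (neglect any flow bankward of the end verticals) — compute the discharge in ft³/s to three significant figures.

138 ft³/s

Panel 1-2: Δb = 5.7 ft, d̄ = (0.00+3.12)/2 = 1.56, v̄ = (0.00+1.50)/2 = 0.75 → q = 5.7×1.56×0.75 = 6.669 ft³/s
Panel 2-3: Δb = 3.4 ft, d̄ = (3.12+4.21)/2 = 3.665, v̄ = (1.50+1.91)/2 = 1.705 → q = 3.4×3.665×1.705 = 21.25 ft³/s
Panel 3-4: Δb = 7.7 ft, d̄ = (4.21+4.26)/2 = 4.235, v̄ = (1.91+1.99)/2 = 1.95 → q = 7.7×4.235×1.95 = 63.59 ft³/s
Panel 4-5: Δb = 6.6 ft, d̄ = (4.26+2.64)/2 = 3.45, v̄ = (1.99+1.66)/2 = 1.825 → q = 6.6×3.45×1.825 = 41.56 ft³/s
Panel 5-6: Δb = 4.7 ft, d̄ = (2.64+0.00)/2 = 1.32, v̄ = (1.66+0.00)/2 = 0.83 → q = 4.7×1.32×0.83 = 5.149 ft³/s
Q = Σ q = 138.2 ft³/s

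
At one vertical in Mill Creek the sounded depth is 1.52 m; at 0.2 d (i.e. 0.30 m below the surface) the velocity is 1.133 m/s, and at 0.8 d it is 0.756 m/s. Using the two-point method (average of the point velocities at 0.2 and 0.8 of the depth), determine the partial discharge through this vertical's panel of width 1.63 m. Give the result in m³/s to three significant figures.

2.34 m³/s

v̄ = (1.133 + 0.756) / 2 = 0.9445 m/s
q = v̄ × d × w = 0.9445 × 1.52 × 1.63 = 2.340 m³/s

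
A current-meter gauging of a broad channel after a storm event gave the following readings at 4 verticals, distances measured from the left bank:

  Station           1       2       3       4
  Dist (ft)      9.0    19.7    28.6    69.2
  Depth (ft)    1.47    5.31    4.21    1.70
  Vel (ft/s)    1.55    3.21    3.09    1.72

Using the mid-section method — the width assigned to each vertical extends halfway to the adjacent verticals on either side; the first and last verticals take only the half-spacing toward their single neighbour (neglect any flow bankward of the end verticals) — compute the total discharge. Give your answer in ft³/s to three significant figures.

561 ft³/s

w_1 = (19.7 − 9.0)/2 = 5.35 ft; q_1 = 1.55 × 1.47 × 5.35 = 12.19 ft³/s
w_2 = (28.6 − 9.0)/2 = 9.8 ft; q_2 = 3.21 × 5.31 × 9.8 = 167.0 ft³/s
w_3 = (69.2 − 19.7)/2 = 24.75 ft; q_3 = 3.09 × 4.21 × 24.75 = 322.0 ft³/s
w_4 = (69.2 − 28.6)/2 = 20.3 ft; q_4 = 1.72 × 1.70 × 20.3 = 59.36 ft³/s
Q = Σ qᵢ = 560.6 ft³/s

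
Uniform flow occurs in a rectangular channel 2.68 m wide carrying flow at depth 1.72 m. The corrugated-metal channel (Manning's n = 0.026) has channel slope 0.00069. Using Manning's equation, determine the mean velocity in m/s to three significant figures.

0.836 m/s

A = b·y = 2.68 × 1.72 = 4.610 m²
P = b + 2y = 2.68 + 2×1.72 = 6.120 m
R = A/P = 4.610/6.120 = 0.7532 m
Q = (1/n)·A·R^(2/3)·S^(1/2) = (1/0.026) × 4.610 × 0.7532^(2/3) × 0.00069^(1/2) = 3.855 m³/s
V = Q/A = 3.855/4.610 = 0.8364 m/s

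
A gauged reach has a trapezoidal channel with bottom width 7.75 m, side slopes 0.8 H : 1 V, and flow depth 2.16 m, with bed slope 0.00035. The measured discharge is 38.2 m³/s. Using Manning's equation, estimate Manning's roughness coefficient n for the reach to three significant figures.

0.0134

A = (b + z·y)·y = (7.75 + 0.8×2.16)×2.16 = 20.47 m²
P = b + 2y√(1+z²) = 7.75 + 2×2.16×√(1+0.8²) = 13.28 m
R = A/P = 20.47/13.28 = 1.541 m
n = (1/Q)·A·R^(2/3)·S^(1/2) = (1/38.2) × 20.47 × 1.334 × 0.01871 = 0.01338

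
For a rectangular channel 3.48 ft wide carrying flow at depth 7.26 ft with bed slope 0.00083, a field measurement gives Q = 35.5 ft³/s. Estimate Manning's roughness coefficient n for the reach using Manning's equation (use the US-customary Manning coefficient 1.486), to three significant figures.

A = b·y = 3.48 × 7.26 = 25.26 ft²
P = b + 2y = 3.48 + 2×7.26 = 18.00 ft
R = A/P = 25.26/18.00 = 1.404 ft
n = (1.486/Q)·A·R^(2/3)·S^(1/2) = (1.486/35.5) × 25.26 × 1.254 × 0.02881 = 0.03820

0.0382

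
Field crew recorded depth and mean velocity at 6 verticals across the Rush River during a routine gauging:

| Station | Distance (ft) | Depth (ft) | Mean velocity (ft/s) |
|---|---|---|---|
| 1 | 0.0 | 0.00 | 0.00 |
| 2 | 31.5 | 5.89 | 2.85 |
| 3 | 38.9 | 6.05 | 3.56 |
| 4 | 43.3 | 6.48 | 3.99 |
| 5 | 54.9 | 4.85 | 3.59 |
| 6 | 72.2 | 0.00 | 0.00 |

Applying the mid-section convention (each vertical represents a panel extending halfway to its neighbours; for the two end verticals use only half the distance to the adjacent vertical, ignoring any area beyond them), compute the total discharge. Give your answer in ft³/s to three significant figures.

w_2 = (38.9 − 0.0)/2 = 19.45 ft; q_2 = 2.85 × 5.89 × 19.45 = 326.5 ft³/s
w_3 = (43.3 − 31.5)/2 = 5.9 ft; q_3 = 3.56 × 6.05 × 5.9 = 127.1 ft³/s
w_4 = (54.9 − 38.9)/2 = 8 ft; q_4 = 3.99 × 6.48 × 8 = 206.8 ft³/s
w_5 = (72.2 − 43.3)/2 = 14.45 ft; q_5 = 3.59 × 4.85 × 14.45 = 251.6 ft³/s
Stations 1, 6 contribute zero (depth or velocity is 0).
Q = Σ qᵢ = 912.0 ft³/s

912 ft³/s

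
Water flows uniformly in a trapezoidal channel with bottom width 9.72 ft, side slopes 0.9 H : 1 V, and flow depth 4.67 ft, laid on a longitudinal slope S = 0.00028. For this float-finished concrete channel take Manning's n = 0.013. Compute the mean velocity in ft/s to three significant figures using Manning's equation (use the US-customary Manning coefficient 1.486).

A = (b + z·y)·y = (9.72 + 0.9×4.67)×4.67 = 65.02 ft²
P = b + 2y√(1+z²) = 9.72 + 2×4.67×√(1+0.9²) = 22.29 ft
R = A/P = 65.02/22.29 = 2.918 ft
Q = (1.486/n)·A·R^(2/3)·S^(1/2) = (1.486/0.013) × 65.02 × 2.918^(2/3) × 0.00028^(1/2) = 253.9 ft³/s
V = Q/A = 253.9/65.02 = 3.905 ft/s

3.91 ft/s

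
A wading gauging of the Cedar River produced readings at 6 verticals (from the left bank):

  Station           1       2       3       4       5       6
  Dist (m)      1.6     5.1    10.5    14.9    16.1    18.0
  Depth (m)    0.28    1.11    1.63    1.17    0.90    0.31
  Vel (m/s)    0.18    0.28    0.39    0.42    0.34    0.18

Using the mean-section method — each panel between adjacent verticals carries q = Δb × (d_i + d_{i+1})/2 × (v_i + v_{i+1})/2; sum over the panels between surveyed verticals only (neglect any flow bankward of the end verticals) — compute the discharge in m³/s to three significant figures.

6.30 m³/s

Panel 1-2: Δb = 3.5 m, d̄ = (0.28+1.11)/2 = 0.695, v̄ = (0.18+0.28)/2 = 0.23 → q = 3.5×0.695×0.23 = 0.5595 m³/s
Panel 2-3: Δb = 5.4 m, d̄ = (1.11+1.63)/2 = 1.37, v̄ = (0.28+0.39)/2 = 0.335 → q = 5.4×1.37×0.335 = 2.478 m³/s
Panel 3-4: Δb = 4.4 m, d̄ = (1.63+1.17)/2 = 1.4, v̄ = (0.39+0.42)/2 = 0.405 → q = 4.4×1.4×0.405 = 2.495 m³/s
Panel 4-5: Δb = 1.2 m, d̄ = (1.17+0.90)/2 = 1.035, v̄ = (0.42+0.34)/2 = 0.38 → q = 1.2×1.035×0.38 = 0.4720 m³/s
Panel 5-6: Δb = 1.9 m, d̄ = (0.90+0.31)/2 = 0.605, v̄ = (0.34+0.18)/2 = 0.26 → q = 1.9×0.605×0.26 = 0.2989 m³/s
Q = Σ q = 6.303 m³/s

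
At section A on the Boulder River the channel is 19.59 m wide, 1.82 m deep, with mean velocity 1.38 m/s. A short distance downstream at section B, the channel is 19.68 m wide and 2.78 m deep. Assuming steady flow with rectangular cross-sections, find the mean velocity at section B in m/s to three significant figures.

0.899 m/s

Q = A₁V₁ = (19.59×1.82) × 1.38 = 49.20 m³/s
A₂ = 19.68 × 2.78 = 54.71 m²
V₂ = Q/A₂ = 49.20/54.71 = 0.8993 m/s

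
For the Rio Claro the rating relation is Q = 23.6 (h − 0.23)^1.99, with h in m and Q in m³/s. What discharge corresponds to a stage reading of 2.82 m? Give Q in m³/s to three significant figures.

Q = 23.6 × (2.82 − 0.23)^1.99 = 23.6 × 2.59^1.99 = 156.8 m³/s

157 m³/s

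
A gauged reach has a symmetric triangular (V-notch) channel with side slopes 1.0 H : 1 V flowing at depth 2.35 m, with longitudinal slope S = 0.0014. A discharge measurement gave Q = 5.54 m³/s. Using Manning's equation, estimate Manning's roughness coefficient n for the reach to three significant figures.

A = z·y² = 1.0×2.35² = 5.523 m²
P = 2y√(1+z²) = 2×2.35×√(1+1.0²) = 6.647 m
R = A/P = 5.523/6.647 = 0.8309 m
n = (1/Q)·A·R^(2/3)·S^(1/2) = (1/5.54) × 5.523 × 0.8838 × 0.03742 = 0.03296

0.0330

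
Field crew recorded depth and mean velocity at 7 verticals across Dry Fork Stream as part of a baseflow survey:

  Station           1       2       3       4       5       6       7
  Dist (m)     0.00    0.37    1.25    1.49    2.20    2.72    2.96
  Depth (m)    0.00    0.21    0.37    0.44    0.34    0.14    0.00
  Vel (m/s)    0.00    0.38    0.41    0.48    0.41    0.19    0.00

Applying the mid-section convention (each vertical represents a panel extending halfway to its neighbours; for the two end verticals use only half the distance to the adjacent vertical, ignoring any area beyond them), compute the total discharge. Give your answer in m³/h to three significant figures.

w_2 = (1.25 − 0.00)/2 = 0.625 m; q_2 = 0.38 × 0.21 × 0.625 = 0.04988 m³/s
w_3 = (1.49 − 0.37)/2 = 0.56 m; q_3 = 0.41 × 0.37 × 0.56 = 0.08495 m³/s
w_4 = (2.20 − 1.25)/2 = 0.475 m; q_4 = 0.48 × 0.44 × 0.475 = 0.1003 m³/s
w_5 = (2.72 − 1.49)/2 = 0.615 m; q_5 = 0.41 × 0.34 × 0.615 = 0.08573 m³/s
w_6 = (2.96 − 2.20)/2 = 0.38 m; q_6 = 0.19 × 0.14 × 0.38 = 0.01011 m³/s
Stations 1, 7 contribute zero (depth or velocity is 0).
Q = Σ qᵢ = 0.3310 m³/s
= 0.3310 × 3600 = 1192 m³/h

1190 m³/h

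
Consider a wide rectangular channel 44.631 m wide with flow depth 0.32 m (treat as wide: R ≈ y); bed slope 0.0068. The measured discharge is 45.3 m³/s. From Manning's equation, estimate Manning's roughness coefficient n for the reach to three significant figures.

0.0122

A = b·y = 44.631 × 0.32 = 14.28 m²
Wide channel: R ≈ y = 0.32 m
n = (1/Q)·A·R^(2/3)·S^(1/2) = (1/45.3) × 14.28 × 0.4678 × 0.08246 = 0.01216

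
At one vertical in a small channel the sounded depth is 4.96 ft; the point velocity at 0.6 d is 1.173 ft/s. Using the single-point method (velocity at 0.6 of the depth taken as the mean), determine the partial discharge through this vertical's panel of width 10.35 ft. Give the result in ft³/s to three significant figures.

v̄ = v₀.₆ = 1.173 ft/s
q = v̄ × d × w = 1.173 × 4.96 × 10.35 = 60.22 ft³/s

60.2 ft³/s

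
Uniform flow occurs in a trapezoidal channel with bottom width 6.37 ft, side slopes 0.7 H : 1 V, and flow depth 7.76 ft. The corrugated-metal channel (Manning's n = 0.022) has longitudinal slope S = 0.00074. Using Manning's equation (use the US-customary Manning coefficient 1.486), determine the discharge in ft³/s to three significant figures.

A = (b + z·y)·y = (6.37 + 0.7×7.76)×7.76 = 91.58 ft²
P = b + 2y√(1+z²) = 6.37 + 2×7.76×√(1+0.7²) = 25.31 ft
R = A/P = 91.58/25.31 = 3.618 ft
Q = (1.486/n)·A·R^(2/3)·S^(1/2) = (1.486/0.022) × 91.58 × 3.618^(2/3) × 0.00074^(1/2) = 396.6 ft³/s

397 ft³/s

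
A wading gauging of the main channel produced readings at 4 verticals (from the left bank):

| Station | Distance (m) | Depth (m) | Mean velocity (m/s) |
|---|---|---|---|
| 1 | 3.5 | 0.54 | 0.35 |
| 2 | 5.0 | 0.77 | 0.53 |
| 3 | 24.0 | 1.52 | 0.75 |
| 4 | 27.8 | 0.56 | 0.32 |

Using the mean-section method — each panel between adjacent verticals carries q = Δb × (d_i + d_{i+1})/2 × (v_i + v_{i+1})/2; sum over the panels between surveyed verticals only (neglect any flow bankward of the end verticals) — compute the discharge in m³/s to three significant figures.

Panel 1-2: Δb = 1.5 m, d̄ = (0.54+0.77)/2 = 0.655, v̄ = (0.35+0.53)/2 = 0.44 → q = 1.5×0.655×0.44 = 0.4323 m³/s
Panel 2-3: Δb = 19 m, d̄ = (0.77+1.52)/2 = 1.145, v̄ = (0.53+0.75)/2 = 0.64 → q = 19×1.145×0.64 = 13.92 m³/s
Panel 3-4: Δb = 3.8 m, d̄ = (1.52+0.56)/2 = 1.04, v̄ = (0.75+0.32)/2 = 0.535 → q = 3.8×1.04×0.535 = 2.114 m³/s
Q = Σ q = 16.47 m³/s

16.5 m³/s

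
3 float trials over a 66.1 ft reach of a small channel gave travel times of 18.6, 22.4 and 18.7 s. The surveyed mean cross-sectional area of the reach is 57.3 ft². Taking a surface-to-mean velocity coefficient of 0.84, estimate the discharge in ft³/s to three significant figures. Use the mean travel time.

t̄ = (18.6 + 22.4 + 18.7) / 3 = 19.9 s
v_surface = L / t̄ = 66.1 / 19.9 = 3.322 ft/s
v_mean = 0.84 × 3.322 = 2.790 ft/s
Q = A × v_mean = 57.3 × 2.790 = 159.9 ft³/s

160 ft³/s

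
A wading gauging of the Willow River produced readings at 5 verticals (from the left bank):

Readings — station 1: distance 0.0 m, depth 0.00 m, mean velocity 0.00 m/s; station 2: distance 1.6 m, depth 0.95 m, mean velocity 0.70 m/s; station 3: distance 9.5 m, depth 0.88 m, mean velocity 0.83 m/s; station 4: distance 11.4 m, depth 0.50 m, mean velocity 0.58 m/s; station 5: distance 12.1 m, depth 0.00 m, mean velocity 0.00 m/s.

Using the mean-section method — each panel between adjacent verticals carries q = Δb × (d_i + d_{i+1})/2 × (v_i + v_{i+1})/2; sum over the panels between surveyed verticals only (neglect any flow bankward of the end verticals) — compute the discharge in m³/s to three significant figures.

6.77 m³/s

Panel 1-2: Δb = 1.6 m, d̄ = (0.00+0.95)/2 = 0.475, v̄ = (0.00+0.70)/2 = 0.35 → q = 1.6×0.475×0.35 = 0.2660 m³/s
Panel 2-3: Δb = 7.9 m, d̄ = (0.95+0.88)/2 = 0.915, v̄ = (0.70+0.83)/2 = 0.765 → q = 7.9×0.915×0.765 = 5.530 m³/s
Panel 3-4: Δb = 1.9 m, d̄ = (0.88+0.50)/2 = 0.69, v̄ = (0.83+0.58)/2 = 0.705 → q = 1.9×0.69×0.705 = 0.9243 m³/s
Panel 4-5: Δb = 0.7 m, d̄ = (0.50+0.00)/2 = 0.25, v̄ = (0.58+0.00)/2 = 0.29 → q = 0.7×0.25×0.29 = 0.05075 m³/s
Q = Σ q = 6.771 m³/s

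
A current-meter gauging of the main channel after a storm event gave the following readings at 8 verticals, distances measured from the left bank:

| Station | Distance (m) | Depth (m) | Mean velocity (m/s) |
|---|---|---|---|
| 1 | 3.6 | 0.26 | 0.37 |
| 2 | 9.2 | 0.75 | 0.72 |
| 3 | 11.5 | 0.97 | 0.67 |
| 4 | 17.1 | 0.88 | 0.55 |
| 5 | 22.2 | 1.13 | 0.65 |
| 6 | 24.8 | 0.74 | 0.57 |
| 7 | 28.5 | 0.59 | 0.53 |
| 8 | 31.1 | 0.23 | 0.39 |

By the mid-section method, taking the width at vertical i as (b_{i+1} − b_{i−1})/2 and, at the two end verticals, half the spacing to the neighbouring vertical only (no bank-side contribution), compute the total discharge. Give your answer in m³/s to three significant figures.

12.8 m³/s

w_1 = (9.2 − 3.6)/2 = 2.8 m; q_1 = 0.37 × 0.26 × 2.8 = 0.2694 m³/s
w_2 = (11.5 − 3.6)/2 = 3.95 m; q_2 = 0.72 × 0.75 × 3.95 = 2.133 m³/s
w_3 = (17.1 − 9.2)/2 = 3.95 m; q_3 = 0.67 × 0.97 × 3.95 = 2.567 m³/s
w_4 = (22.2 − 11.5)/2 = 5.35 m; q_4 = 0.55 × 0.88 × 5.35 = 2.589 m³/s
w_5 = (24.8 − 17.1)/2 = 3.85 m; q_5 = 0.65 × 1.13 × 3.85 = 2.828 m³/s
w_6 = (28.5 − 22.2)/2 = 3.15 m; q_6 = 0.57 × 0.74 × 3.15 = 1.329 m³/s
w_7 = (31.1 − 24.8)/2 = 3.15 m; q_7 = 0.53 × 0.59 × 3.15 = 0.9850 m³/s
w_8 = (31.1 − 28.5)/2 = 1.3 m; q_8 = 0.39 × 0.23 × 1.3 = 0.1166 m³/s
Q = Σ qᵢ = 12.82 m³/s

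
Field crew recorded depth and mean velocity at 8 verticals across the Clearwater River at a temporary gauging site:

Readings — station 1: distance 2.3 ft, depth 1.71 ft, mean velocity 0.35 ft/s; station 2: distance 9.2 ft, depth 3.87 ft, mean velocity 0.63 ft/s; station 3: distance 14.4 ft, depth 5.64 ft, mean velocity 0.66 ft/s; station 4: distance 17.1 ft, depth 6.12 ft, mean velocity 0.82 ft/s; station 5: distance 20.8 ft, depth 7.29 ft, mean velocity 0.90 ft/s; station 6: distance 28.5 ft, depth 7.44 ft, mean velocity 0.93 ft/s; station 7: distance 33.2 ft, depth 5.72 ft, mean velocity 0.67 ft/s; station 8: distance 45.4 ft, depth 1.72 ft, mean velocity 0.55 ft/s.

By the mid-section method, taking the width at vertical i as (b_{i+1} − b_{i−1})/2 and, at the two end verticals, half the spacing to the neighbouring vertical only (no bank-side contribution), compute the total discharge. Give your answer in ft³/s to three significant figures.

166 ft³/s

w_1 = (9.2 − 2.3)/2 = 3.45 ft; q_1 = 0.35 × 1.71 × 3.45 = 2.065 ft³/s
w_2 = (14.4 − 2.3)/2 = 6.05 ft; q_2 = 0.63 × 3.87 × 6.05 = 14.75 ft³/s
w_3 = (17.1 − 9.2)/2 = 3.95 ft; q_3 = 0.66 × 5.64 × 3.95 = 14.70 ft³/s
w_4 = (20.8 − 14.4)/2 = 3.2 ft; q_4 = 0.82 × 6.12 × 3.2 = 16.06 ft³/s
w_5 = (28.5 − 17.1)/2 = 5.7 ft; q_5 = 0.90 × 7.29 × 5.7 = 37.40 ft³/s
w_6 = (33.2 − 20.8)/2 = 6.2 ft; q_6 = 0.93 × 7.44 × 6.2 = 42.90 ft³/s
w_7 = (45.4 − 28.5)/2 = 8.45 ft; q_7 = 0.67 × 5.72 × 8.45 = 32.38 ft³/s
w_8 = (45.4 − 33.2)/2 = 6.1 ft; q_8 = 0.55 × 1.72 × 6.1 = 5.771 ft³/s
Q = Σ qᵢ = 166.0 ft³/s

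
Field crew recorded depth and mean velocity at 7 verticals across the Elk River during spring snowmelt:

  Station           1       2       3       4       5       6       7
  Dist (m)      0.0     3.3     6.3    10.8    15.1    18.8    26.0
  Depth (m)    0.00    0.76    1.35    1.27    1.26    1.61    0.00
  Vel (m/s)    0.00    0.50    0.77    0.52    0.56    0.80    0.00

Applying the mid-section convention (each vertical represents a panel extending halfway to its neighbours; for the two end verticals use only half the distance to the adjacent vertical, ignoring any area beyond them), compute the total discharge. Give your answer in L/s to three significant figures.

w_2 = (6.3 − 0.0)/2 = 3.15 m; q_2 = 0.50 × 0.76 × 3.15 = 1.197 m³/s
w_3 = (10.8 − 3.3)/2 = 3.75 m; q_3 = 0.77 × 1.35 × 3.75 = 3.898 m³/s
w_4 = (15.1 − 6.3)/2 = 4.4 m; q_4 = 0.52 × 1.27 × 4.4 = 2.906 m³/s
w_5 = (18.8 − 10.8)/2 = 4 m; q_5 = 0.56 × 1.26 × 4 = 2.822 m³/s
w_6 = (26.0 − 15.1)/2 = 5.45 m; q_6 = 0.80 × 1.61 × 5.45 = 7.020 m³/s
Stations 1, 7 contribute zero (depth or velocity is 0).
Q = Σ qᵢ = 17.84 m³/s
= 17.84 × 1000 = 17840 L/s

17800 L/s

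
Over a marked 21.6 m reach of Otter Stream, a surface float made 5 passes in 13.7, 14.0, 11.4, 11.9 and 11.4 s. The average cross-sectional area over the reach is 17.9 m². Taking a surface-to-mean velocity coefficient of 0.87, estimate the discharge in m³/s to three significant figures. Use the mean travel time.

27.0 m³/s

t̄ = (13.7 + 14.0 + 11.4 + 11.9 + 11.4) / 5 = 12.48 s
v_surface = L / t̄ = 21.6 / 12.48 = 1.731 m/s
v_mean = 0.87 × 1.731 = 1.506 m/s
Q = A × v_mean = 17.9 × 1.506 = 26.95 m³/s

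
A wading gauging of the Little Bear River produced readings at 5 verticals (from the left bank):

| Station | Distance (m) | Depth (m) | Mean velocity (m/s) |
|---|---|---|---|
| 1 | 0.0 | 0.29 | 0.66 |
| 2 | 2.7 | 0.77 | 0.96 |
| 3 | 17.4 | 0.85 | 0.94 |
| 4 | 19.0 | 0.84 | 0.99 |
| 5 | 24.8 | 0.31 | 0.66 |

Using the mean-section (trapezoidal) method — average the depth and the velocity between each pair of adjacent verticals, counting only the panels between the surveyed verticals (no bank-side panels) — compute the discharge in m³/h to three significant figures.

Panel 1-2: Δb = 2.7 m, d̄ = (0.29+0.77)/2 = 0.53, v̄ = (0.66+0.96)/2 = 0.81 → q = 2.7×0.53×0.81 = 1.159 m³/s
Panel 2-3: Δb = 14.7 m, d̄ = (0.77+0.85)/2 = 0.81, v̄ = (0.96+0.94)/2 = 0.95 → q = 14.7×0.81×0.95 = 11.31 m³/s
Panel 3-4: Δb = 1.6 m, d̄ = (0.85+0.84)/2 = 0.845, v̄ = (0.94+0.99)/2 = 0.965 → q = 1.6×0.845×0.965 = 1.305 m³/s
Panel 4-5: Δb = 5.8 m, d̄ = (0.84+0.31)/2 = 0.575, v̄ = (0.99+0.66)/2 = 0.825 → q = 5.8×0.575×0.825 = 2.751 m³/s
Q = Σ q = 16.53 m³/s
= 16.53 × 3600 = 59500 m³/h

59500 m³/h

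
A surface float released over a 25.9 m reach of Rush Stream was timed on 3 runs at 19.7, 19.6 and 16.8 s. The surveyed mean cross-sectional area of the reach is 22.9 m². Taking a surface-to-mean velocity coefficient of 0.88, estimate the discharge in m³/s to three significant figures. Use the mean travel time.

27.9 m³/s

t̄ = (19.7 + 19.6 + 16.8) / 3 = 18.7 s
v_surface = L / t̄ = 25.9 / 18.7 = 1.385 m/s
v_mean = 0.88 × 1.385 = 1.219 m/s
Q = A × v_mean = 22.9 × 1.219 = 27.91 m³/s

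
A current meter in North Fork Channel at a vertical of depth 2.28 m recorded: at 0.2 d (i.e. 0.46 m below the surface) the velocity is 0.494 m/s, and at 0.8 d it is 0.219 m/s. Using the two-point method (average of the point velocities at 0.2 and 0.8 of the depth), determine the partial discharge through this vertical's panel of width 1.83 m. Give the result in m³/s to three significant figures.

1.49 m³/s

v̄ = (0.494 + 0.219) / 2 = 0.3565 m/s
q = v̄ × d × w = 0.3565 × 2.28 × 1.83 = 1.487 m³/s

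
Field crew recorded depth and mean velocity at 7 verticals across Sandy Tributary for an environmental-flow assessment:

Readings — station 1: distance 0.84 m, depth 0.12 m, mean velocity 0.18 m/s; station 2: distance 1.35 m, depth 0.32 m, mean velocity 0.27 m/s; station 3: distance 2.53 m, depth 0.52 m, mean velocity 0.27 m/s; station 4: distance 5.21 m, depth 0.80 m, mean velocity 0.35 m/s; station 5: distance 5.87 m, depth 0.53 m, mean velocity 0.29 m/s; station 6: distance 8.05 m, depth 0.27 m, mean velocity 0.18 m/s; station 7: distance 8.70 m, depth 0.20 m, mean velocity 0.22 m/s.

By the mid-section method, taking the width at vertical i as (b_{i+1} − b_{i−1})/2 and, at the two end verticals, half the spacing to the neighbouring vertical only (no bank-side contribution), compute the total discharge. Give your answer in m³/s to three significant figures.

1.12 m³/s

w_1 = (1.35 − 0.84)/2 = 0.255 m; q_1 = 0.18 × 0.12 × 0.255 = 0.005508 m³/s
w_2 = (2.53 − 0.84)/2 = 0.845 m; q_2 = 0.27 × 0.32 × 0.845 = 0.07301 m³/s
w_3 = (5.21 − 1.35)/2 = 1.93 m; q_3 = 0.27 × 0.52 × 1.93 = 0.2710 m³/s
w_4 = (5.87 − 2.53)/2 = 1.67 m; q_4 = 0.35 × 0.80 × 1.67 = 0.4676 m³/s
w_5 = (8.05 − 5.21)/2 = 1.42 m; q_5 = 0.29 × 0.53 × 1.42 = 0.2183 m³/s
w_6 = (8.70 − 5.87)/2 = 1.415 m; q_6 = 0.18 × 0.27 × 1.415 = 0.06877 m³/s
w_7 = (8.70 − 8.05)/2 = 0.325 m; q_7 = 0.22 × 0.20 × 0.325 = 0.01430 m³/s
Q = Σ qᵢ = 1.118 m³/s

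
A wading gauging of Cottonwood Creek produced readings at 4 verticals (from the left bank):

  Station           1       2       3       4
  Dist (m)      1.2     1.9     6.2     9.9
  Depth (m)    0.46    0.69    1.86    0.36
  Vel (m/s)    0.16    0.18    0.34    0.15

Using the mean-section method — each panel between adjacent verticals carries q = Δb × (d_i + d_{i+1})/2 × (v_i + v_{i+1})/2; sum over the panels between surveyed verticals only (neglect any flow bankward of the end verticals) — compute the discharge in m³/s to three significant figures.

2.50 m³/s

Panel 1-2: Δb = 0.7 m, d̄ = (0.46+0.69)/2 = 0.575, v̄ = (0.16+0.18)/2 = 0.17 → q = 0.7×0.575×0.17 = 0.06843 m³/s
Panel 2-3: Δb = 4.3 m, d̄ = (0.69+1.86)/2 = 1.275, v̄ = (0.18+0.34)/2 = 0.26 → q = 4.3×1.275×0.26 = 1.425 m³/s
Panel 3-4: Δb = 3.7 m, d̄ = (1.86+0.36)/2 = 1.11, v̄ = (0.34+0.15)/2 = 0.245 → q = 3.7×1.11×0.245 = 1.006 m³/s
Q = Σ q = 2.500 m³/s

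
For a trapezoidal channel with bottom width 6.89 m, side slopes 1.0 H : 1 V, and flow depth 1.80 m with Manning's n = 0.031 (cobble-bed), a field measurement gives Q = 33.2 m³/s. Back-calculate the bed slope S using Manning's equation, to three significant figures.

A = (b + z·y)·y = (6.89 + 1.0×1.80)×1.80 = 15.64 m²
P = b + 2y√(1+z²) = 6.89 + 2×1.80×√(1+1.0²) = 11.98 m
R = A/P = 15.64/11.98 = 1.306 m
S = (Q·n / (1·A·R^(2/3)))² = (33.2×0.031 / (1×15.64×1.195))² = 0.003034

0.00303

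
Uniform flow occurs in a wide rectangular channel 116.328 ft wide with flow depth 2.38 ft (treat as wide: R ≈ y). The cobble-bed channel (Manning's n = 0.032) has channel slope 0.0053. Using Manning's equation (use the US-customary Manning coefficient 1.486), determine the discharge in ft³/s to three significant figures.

A = b·y = 116.328 × 2.38 = 276.9 ft²
Wide channel: R ≈ y = 2.38 ft
Q = (1.486/n)·A·R^(2/3)·S^(1/2) = (1.486/0.032) × 276.9 × 2.380^(2/3) × 0.0053^(1/2) = 1668 ft³/s

1670 ft³/s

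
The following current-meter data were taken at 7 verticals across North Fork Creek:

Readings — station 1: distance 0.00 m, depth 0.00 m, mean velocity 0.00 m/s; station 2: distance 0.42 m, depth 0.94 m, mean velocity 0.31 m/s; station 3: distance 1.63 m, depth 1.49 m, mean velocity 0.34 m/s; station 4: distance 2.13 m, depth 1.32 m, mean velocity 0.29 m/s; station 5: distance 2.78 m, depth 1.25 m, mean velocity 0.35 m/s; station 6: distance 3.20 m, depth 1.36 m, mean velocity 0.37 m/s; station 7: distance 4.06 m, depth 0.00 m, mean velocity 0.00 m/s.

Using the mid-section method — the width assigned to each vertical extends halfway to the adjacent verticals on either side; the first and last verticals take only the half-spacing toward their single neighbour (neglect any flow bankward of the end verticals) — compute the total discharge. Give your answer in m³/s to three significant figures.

1.45 m³/s

w_2 = (1.63 − 0.00)/2 = 0.815 m; q_2 = 0.31 × 0.94 × 0.815 = 0.2375 m³/s
w_3 = (2.13 − 0.42)/2 = 0.855 m; q_3 = 0.34 × 1.49 × 0.855 = 0.4331 m³/s
w_4 = (2.78 − 1.63)/2 = 0.575 m; q_4 = 0.29 × 1.32 × 0.575 = 0.2201 m³/s
w_5 = (3.20 − 2.13)/2 = 0.535 m; q_5 = 0.35 × 1.25 × 0.535 = 0.2341 m³/s
w_6 = (4.06 − 2.78)/2 = 0.64 m; q_6 = 0.37 × 1.36 × 0.64 = 0.3220 m³/s
Stations 1, 7 contribute zero (depth or velocity is 0).
Q = Σ qᵢ = 1.447 m³/s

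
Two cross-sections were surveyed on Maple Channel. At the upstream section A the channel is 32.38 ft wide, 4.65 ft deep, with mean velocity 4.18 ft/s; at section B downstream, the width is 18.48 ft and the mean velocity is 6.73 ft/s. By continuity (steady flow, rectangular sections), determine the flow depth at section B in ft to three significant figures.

5.06 ft

Q = A₁V₁ = (32.38×4.65) × 4.18 = 629.4 ft³/s
d₂ = Q/(b₂ V₂) = 629.4/(18.48×6.73) = 5.060 ft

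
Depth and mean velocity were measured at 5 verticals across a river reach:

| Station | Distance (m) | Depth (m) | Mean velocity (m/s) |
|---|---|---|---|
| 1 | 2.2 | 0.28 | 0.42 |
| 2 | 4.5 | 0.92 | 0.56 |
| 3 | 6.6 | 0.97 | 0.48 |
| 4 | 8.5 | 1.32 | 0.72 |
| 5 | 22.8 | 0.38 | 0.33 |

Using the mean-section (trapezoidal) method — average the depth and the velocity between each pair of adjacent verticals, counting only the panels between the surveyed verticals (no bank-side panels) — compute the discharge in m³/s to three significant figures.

Panel 1-2: Δb = 2.3 m, d̄ = (0.28+0.92)/2 = 0.6, v̄ = (0.42+0.56)/2 = 0.49 → q = 2.3×0.6×0.49 = 0.6762 m³/s
Panel 2-3: Δb = 2.1 m, d̄ = (0.92+0.97)/2 = 0.945, v̄ = (0.56+0.48)/2 = 0.52 → q = 2.1×0.945×0.52 = 1.032 m³/s
Panel 3-4: Δb = 1.9 m, d̄ = (0.97+1.32)/2 = 1.145, v̄ = (0.48+0.72)/2 = 0.6 → q = 1.9×1.145×0.6 = 1.305 m³/s
Panel 4-5: Δb = 14.3 m, d̄ = (1.32+0.38)/2 = 0.85, v̄ = (0.72+0.33)/2 = 0.525 → q = 14.3×0.85×0.525 = 6.381 m³/s
Q = Σ q = 9.395 m³/s

9.39 m³/s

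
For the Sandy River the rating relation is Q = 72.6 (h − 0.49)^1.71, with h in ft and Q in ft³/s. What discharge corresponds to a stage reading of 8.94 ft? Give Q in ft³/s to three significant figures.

2790 ft³/s

Q = 72.6 × (8.94 − 0.49)^1.71 = 72.6 × 8.45^1.71 = 2792 ft³/s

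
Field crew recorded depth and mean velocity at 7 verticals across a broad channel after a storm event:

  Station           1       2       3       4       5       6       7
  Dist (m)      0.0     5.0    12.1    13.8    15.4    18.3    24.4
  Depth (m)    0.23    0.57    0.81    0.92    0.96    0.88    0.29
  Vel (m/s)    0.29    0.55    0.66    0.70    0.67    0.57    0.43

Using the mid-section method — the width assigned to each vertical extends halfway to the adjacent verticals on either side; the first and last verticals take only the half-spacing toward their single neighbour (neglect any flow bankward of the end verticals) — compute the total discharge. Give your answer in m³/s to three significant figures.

w_1 = (5.0 − 0.0)/2 = 2.5 m; q_1 = 0.29 × 0.23 × 2.5 = 0.1668 m³/s
w_2 = (12.1 − 0.0)/2 = 6.05 m; q_2 = 0.55 × 0.57 × 6.05 = 1.897 m³/s
w_3 = (13.8 − 5.0)/2 = 4.4 m; q_3 = 0.66 × 0.81 × 4.4 = 2.352 m³/s
w_4 = (15.4 − 12.1)/2 = 1.65 m; q_4 = 0.70 × 0.92 × 1.65 = 1.063 m³/s
w_5 = (18.3 − 13.8)/2 = 2.25 m; q_5 = 0.67 × 0.96 × 2.25 = 1.447 m³/s
w_6 = (24.4 − 15.4)/2 = 4.5 m; q_6 = 0.57 × 0.88 × 4.5 = 2.257 m³/s
w_7 = (24.4 − 18.3)/2 = 3.05 m; q_7 = 0.43 × 0.29 × 3.05 = 0.3803 m³/s
Q = Σ qᵢ = 9.563 m³/s

9.56 m³/s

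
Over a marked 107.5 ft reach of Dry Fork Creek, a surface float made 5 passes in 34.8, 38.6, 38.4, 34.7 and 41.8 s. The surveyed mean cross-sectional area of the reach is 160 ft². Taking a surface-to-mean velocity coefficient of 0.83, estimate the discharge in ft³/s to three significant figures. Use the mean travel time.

379 ft³/s

t̄ = (34.8 + 38.6 + 38.4 + 34.7 + 41.8) / 5 = 37.66 s
v_surface = L / t̄ = 107.5 / 37.66 = 2.854 ft/s
v_mean = 0.83 × 2.854 = 2.369 ft/s
Q = A × v_mean = 160 × 2.369 = 379.1 ft³/s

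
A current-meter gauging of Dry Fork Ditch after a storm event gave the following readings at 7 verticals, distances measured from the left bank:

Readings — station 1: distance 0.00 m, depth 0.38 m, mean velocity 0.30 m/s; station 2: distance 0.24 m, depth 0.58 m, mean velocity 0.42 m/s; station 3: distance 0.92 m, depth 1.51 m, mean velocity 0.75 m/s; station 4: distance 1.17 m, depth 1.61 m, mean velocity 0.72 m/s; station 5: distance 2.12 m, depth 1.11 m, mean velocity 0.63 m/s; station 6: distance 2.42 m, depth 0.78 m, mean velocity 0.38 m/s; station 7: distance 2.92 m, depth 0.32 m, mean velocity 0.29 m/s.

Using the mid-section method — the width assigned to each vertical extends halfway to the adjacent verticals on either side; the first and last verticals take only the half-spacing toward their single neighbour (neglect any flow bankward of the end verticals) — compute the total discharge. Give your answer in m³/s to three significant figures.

1.93 m³/s

w_1 = (0.24 − 0.00)/2 = 0.12 m; q_1 = 0.30 × 0.38 × 0.12 = 0.01368 m³/s
w_2 = (0.92 − 0.00)/2 = 0.46 m; q_2 = 0.42 × 0.58 × 0.46 = 0.1121 m³/s
w_3 = (1.17 − 0.24)/2 = 0.465 m; q_3 = 0.75 × 1.51 × 0.465 = 0.5266 m³/s
w_4 = (2.12 − 0.92)/2 = 0.6 m; q_4 = 0.72 × 1.61 × 0.6 = 0.6955 m³/s
w_5 = (2.42 − 1.17)/2 = 0.625 m; q_5 = 0.63 × 1.11 × 0.625 = 0.4371 m³/s
w_6 = (2.92 − 2.12)/2 = 0.4 m; q_6 = 0.38 × 0.78 × 0.4 = 0.1186 m³/s
w_7 = (2.92 − 2.42)/2 = 0.25 m; q_7 = 0.29 × 0.32 × 0.25 = 0.02320 m³/s
Q = Σ qᵢ = 1.927 m³/s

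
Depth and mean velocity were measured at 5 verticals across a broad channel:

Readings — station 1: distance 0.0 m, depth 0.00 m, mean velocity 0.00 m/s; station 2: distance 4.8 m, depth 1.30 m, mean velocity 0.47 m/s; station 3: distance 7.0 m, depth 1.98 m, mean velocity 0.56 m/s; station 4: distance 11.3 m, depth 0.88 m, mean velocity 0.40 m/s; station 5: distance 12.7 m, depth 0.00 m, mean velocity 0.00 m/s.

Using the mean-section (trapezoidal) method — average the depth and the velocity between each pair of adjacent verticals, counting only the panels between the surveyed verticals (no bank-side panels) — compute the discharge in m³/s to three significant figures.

Panel 1-2: Δb = 4.8 m, d̄ = (0.00+1.30)/2 = 0.65, v̄ = (0.00+0.47)/2 = 0.235 → q = 4.8×0.65×0.235 = 0.7332 m³/s
Panel 2-3: Δb = 2.2 m, d̄ = (1.30+1.98)/2 = 1.64, v̄ = (0.47+0.56)/2 = 0.515 → q = 2.2×1.64×0.515 = 1.858 m³/s
Panel 3-4: Δb = 4.3 m, d̄ = (1.98+0.88)/2 = 1.43, v̄ = (0.56+0.40)/2 = 0.48 → q = 4.3×1.43×0.48 = 2.952 m³/s
Panel 4-5: Δb = 1.4 m, d̄ = (0.88+0.00)/2 = 0.44, v̄ = (0.40+0.00)/2 = 0.2 → q = 1.4×0.44×0.2 = 0.1232 m³/s
Q = Σ q = 5.666 m³/s

5.67 m³/s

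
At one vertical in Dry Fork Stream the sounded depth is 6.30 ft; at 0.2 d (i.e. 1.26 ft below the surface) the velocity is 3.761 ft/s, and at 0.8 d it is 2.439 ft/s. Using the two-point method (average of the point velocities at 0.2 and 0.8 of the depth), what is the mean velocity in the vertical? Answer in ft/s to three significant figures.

v̄ = (3.761 + 2.439) / 2 = 3.100 ft/s

3.10 ft/s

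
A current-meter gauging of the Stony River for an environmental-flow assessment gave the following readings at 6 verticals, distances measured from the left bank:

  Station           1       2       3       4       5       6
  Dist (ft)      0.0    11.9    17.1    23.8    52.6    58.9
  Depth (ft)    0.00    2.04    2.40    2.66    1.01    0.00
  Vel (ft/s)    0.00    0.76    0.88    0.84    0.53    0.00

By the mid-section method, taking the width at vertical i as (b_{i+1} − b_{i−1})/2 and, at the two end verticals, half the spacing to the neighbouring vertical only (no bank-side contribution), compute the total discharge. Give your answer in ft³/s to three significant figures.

74.9 ft³/s

w_2 = (17.1 − 0.0)/2 = 8.55 ft; q_2 = 0.76 × 2.04 × 8.55 = 13.26 ft³/s
w_3 = (23.8 − 11.9)/2 = 5.95 ft; q_3 = 0.88 × 2.40 × 5.95 = 12.57 ft³/s
w_4 = (52.6 − 17.1)/2 = 17.75 ft; q_4 = 0.84 × 2.66 × 17.75 = 39.66 ft³/s
w_5 = (58.9 − 23.8)/2 = 17.55 ft; q_5 = 0.53 × 1.01 × 17.55 = 9.395 ft³/s
Stations 1, 6 contribute zero (depth or velocity is 0).
Q = Σ qᵢ = 74.88 ft³/s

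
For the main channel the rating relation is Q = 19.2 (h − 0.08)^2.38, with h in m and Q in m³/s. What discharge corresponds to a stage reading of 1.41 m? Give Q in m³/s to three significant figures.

37.9 m³/s

Q = 19.2 × (1.41 − 0.08)^2.38 = 19.2 × 1.33^2.38 = 37.85 m³/s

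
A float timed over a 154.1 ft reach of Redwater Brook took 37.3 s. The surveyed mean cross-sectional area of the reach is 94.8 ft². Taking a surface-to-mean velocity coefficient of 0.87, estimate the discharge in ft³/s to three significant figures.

341 ft³/s

v_surface = L / t̄ = 154.1 / 37.3 = 4.131 ft/s
v_mean = 0.87 × 4.131 = 3.594 ft/s
Q = A × v_mean = 94.8 × 3.594 = 340.7 ft³/s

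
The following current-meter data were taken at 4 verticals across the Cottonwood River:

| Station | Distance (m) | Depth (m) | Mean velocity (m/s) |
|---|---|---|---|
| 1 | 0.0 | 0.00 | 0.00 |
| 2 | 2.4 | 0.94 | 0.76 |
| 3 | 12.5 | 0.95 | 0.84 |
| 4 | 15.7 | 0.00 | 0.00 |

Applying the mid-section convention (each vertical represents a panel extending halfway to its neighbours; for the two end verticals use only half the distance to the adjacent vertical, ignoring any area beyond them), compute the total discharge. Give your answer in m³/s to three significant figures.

w_2 = (12.5 − 0.0)/2 = 6.25 m; q_2 = 0.76 × 0.94 × 6.25 = 4.465 m³/s
w_3 = (15.7 − 2.4)/2 = 6.65 m; q_3 = 0.84 × 0.95 × 6.65 = 5.307 m³/s
Stations 1, 4 contribute zero (depth or velocity is 0).
Q = Σ qᵢ = 9.772 m³/s

9.77 m³/s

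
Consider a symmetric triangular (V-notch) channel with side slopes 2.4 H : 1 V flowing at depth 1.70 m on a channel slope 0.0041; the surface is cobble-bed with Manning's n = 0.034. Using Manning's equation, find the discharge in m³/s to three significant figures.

A = z·y² = 2.4×1.70² = 6.936 m²
P = 2y√(1+z²) = 2×1.70×√(1+2.4²) = 8.840 m
R = A/P = 6.936/8.840 = 0.7846 m
Q = (1/n)·A·R^(2/3)·S^(1/2) = (1/0.034) × 6.936 × 0.7846^(2/3) × 0.0041^(1/2) = 11.11 m³/s

11.1 m³/s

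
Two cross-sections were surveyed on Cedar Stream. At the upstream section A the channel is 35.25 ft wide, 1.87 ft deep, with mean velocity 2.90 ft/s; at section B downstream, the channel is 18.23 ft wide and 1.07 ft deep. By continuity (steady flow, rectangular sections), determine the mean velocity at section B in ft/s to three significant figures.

Q = A₁V₁ = (35.25×1.87) × 2.90 = 191.2 ft³/s
A₂ = 18.23 × 1.07 = 19.51 ft²
V₂ = Q/A₂ = 191.2/19.51 = 9.800 ft/s

9.80 ft/s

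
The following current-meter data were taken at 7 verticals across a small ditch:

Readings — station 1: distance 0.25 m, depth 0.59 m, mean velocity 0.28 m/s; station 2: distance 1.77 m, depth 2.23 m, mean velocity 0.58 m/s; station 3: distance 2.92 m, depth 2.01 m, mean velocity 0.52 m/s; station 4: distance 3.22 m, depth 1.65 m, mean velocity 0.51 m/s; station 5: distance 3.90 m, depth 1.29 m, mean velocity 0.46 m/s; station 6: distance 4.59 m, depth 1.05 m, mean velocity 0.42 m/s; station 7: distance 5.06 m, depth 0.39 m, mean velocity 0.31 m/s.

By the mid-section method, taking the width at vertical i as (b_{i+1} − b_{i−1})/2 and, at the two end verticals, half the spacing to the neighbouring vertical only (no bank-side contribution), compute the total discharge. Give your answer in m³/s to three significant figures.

w_1 = (1.77 − 0.25)/2 = 0.76 m; q_1 = 0.28 × 0.59 × 0.76 = 0.1256 m³/s
w_2 = (2.92 − 0.25)/2 = 1.335 m; q_2 = 0.58 × 2.23 × 1.335 = 1.727 m³/s
w_3 = (3.22 − 1.77)/2 = 0.725 m; q_3 = 0.52 × 2.01 × 0.725 = 0.7578 m³/s
w_4 = (3.90 − 2.92)/2 = 0.49 m; q_4 = 0.51 × 1.65 × 0.49 = 0.4123 m³/s
w_5 = (4.59 − 3.22)/2 = 0.685 m; q_5 = 0.46 × 1.29 × 0.685 = 0.4065 m³/s
w_6 = (5.06 − 3.90)/2 = 0.58 m; q_6 = 0.42 × 1.05 × 0.58 = 0.2558 m³/s
w_7 = (5.06 − 4.59)/2 = 0.235 m; q_7 = 0.31 × 0.39 × 0.235 = 0.02841 m³/s
Q = Σ qᵢ = 3.713 m³/s

3.71 m³/s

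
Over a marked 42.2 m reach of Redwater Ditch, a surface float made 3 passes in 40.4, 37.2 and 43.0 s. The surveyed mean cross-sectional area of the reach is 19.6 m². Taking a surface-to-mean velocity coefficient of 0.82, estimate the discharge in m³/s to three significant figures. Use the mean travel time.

16.9 m³/s

t̄ = (40.4 + 37.2 + 43.0) / 3 = 40.2 s
v_surface = L / t̄ = 42.2 / 40.2 = 1.050 m/s
v_mean = 0.82 × 1.050 = 0.8608 m/s
Q = A × v_mean = 19.6 × 0.8608 = 16.87 m³/s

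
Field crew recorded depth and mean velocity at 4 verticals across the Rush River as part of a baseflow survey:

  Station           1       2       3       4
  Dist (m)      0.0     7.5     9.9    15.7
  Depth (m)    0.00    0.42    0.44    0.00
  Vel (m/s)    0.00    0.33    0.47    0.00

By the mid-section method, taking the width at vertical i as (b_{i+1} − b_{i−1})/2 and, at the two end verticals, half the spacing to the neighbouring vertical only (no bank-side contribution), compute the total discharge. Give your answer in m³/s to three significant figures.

w_2 = (9.9 − 0.0)/2 = 4.95 m; q_2 = 0.33 × 0.42 × 4.95 = 0.6861 m³/s
w_3 = (15.7 − 7.5)/2 = 4.1 m; q_3 = 0.47 × 0.44 × 4.1 = 0.8479 m³/s
Stations 1, 4 contribute zero (depth or velocity is 0).
Q = Σ qᵢ = 1.534 m³/s

1.53 m³/s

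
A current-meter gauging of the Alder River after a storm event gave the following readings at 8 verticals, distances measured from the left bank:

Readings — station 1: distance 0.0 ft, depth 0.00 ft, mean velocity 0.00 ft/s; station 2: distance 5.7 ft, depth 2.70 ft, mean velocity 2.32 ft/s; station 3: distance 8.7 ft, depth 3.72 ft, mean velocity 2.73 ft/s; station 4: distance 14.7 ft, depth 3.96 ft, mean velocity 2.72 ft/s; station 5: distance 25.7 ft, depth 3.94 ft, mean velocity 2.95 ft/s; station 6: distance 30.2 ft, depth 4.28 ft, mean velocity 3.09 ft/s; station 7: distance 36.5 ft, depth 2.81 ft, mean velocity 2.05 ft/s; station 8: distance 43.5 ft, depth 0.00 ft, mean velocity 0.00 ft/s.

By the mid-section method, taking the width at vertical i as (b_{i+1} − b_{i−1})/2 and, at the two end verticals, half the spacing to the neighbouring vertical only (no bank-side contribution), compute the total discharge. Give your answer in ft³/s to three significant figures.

364 ft³/s

w_2 = (8.7 − 0.0)/2 = 4.35 ft; q_2 = 2.32 × 2.70 × 4.35 = 27.25 ft³/s
w_3 = (14.7 − 5.7)/2 = 4.5 ft; q_3 = 2.73 × 3.72 × 4.5 = 45.70 ft³/s
w_4 = (25.7 − 8.7)/2 = 8.5 ft; q_4 = 2.72 × 3.96 × 8.5 = 91.56 ft³/s
w_5 = (30.2 − 14.7)/2 = 7.75 ft; q_5 = 2.95 × 3.94 × 7.75 = 90.08 ft³/s
w_6 = (36.5 − 25.7)/2 = 5.4 ft; q_6 = 3.09 × 4.28 × 5.4 = 71.42 ft³/s
w_7 = (43.5 − 30.2)/2 = 6.65 ft; q_7 = 2.05 × 2.81 × 6.65 = 38.31 ft³/s
Stations 1, 8 contribute zero (depth or velocity is 0).
Q = Σ qᵢ = 364.3 ft³/s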